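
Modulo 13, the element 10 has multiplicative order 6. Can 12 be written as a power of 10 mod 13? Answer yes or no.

⟨10⟩ has order 6; its elements mod 13 are {1, 3, 4, 9, 10, 12}.
12 is in this set.

yes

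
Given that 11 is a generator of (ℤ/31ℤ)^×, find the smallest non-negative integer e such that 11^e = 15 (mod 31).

27

Successive powers of 11 modulo 31:
  11^0=1  11^1=11  11^2=28  11^3=29  11^4=9  11^5=6
  11^6=4  11^7=13  11^8=19  11^9=23  11^10=5  11^11=24
  11^12=16  11^13=21  11^14=14  11^15=30  11^16=20  11^17=3
  11^18=2  11^19=22  11^20=25  11^21=27  11^22=18  11^23=12
  11^24=8  11^25=26  11^26=7  11^27=15
So 11^27 ≡ 15 (mod 31), giving e = 27.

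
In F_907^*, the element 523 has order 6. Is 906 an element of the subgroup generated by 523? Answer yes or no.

yes

906 ∈ ⟨523⟩ iff 906^6 ≡ 1 (mod 907), since |⟨523⟩| = 6.
906^6 mod 907 = 1.
Since 1 = 1, 906 lies in the subgroup.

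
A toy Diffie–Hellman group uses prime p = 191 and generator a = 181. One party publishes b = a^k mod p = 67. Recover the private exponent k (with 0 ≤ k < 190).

Successive powers of 181 modulo 191:
  181^0=1  181^1=181  181^2=100  181^3=146  181^4=68  181^5=84
  181^6=115  181^7=187  181^8=40  181^9=173  181^10=180  181^11=110
  181^12=46  181^13=113  181^14=16  181^15=31  181^16=72  181^17=44
  181^18=133  181^19=7  181^20=121  181^21=127  181^22=67
So 181^22 ≡ 67 (mod 191), giving k = 22.

22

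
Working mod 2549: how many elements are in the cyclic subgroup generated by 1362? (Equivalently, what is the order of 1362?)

The order of 1362 must divide p − 1 = 2548 = 2^2 · 7^2 · 13.
Divisors: 1, 2, 4, 7, 13, 14, 26, 28, 49, 52, 91, 98, 182, 196, 364, 637, 1274, 2548.
Check each in increasing order: 1362^1 ≡ 1362;  1362^2 ≡ 1921;  1362^4 ≡ 1838;  1362^7 ≡ 927;  1362^13 ≡ 1198;  1362^14 ≡ 316;  1362^26 ≡ 117;  1362^28 ≡ 445;  1362^49 ≡ 1429;  1362^52 ≡ 944;  1362^91 ≡ 663;  1362^98 ≡ 292;  1362^182 ≡ 1141;  1362^196 ≡ 1147;  1362^364 ≡ 1891;  1362^637 ≡ 357;  1362^1274 ≡ 2548;  1362^2548 ≡ 1.
Smallest exponent giving 1 is 2548.

2548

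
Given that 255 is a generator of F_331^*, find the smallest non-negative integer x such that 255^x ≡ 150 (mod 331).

264

Baby-step giant-step with m = ceil(sqrt(330)) = 19.
Baby table (255^j mod 331 for j=0..18):
  0:1  1:255  2:149  3:261  4:24  5:162  6:266  7:306
  8:245  9:247  10:95  11:62  12:253  13:301  14:294  15:164
  16:114  17:273  18:105
Giant step factor: 255^(-19) ≡ 285 (mod 331).
Scan 150·285^i mod 331 for i = 0, 1, …:
  i=0: 150   i=1: 51   i=2: 302   i=3: 10
  i=4: 202   i=5: 307   i=6: 111   i=7: 190
  i=8: 197   i=9: 206   i=10: 123   i=11: 300
  i=12: 102   i=13: 273
Match at i=13, j=17: x = 13·19 + 17 = 264.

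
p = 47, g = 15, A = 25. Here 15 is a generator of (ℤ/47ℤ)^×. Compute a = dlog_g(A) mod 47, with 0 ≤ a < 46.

22

Baby-step giant-step with m = ceil(sqrt(46)) = 7.
Baby table (15^j mod 47 for j=0..6):
  0:1  1:15  2:37  3:38  4:6  5:43  6:34
Giant step factor: 15^(-7) ≡ 20 (mod 47).
Scan 25·20^i mod 47 for i = 0, 1, …:
  i=0: 25   i=1: 30   i=2: 36   i=3: 15
Match at i=3, j=1: a = 3·7 + 1 = 22.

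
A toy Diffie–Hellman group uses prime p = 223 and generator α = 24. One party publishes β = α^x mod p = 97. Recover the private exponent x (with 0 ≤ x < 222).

Baby-step giant-step with m = ceil(sqrt(222)) = 15.
Baby table (24^j mod 223 for j=0..14):
  0:1  1:24  2:130  3:221  4:175  5:186  6:4  7:96
  8:74  9:215  10:31  11:75  12:16  13:161  14:73
Giant step factor: 24^(-15) ≡ 216 (mod 223).
Scan 97·216^i mod 223 for i = 0, 1, …:
  i=0: 97   i=1: 213   i=2: 70   i=3: 179
  i=4: 85   i=5: 74
Match at i=5, j=8: x = 5·15 + 8 = 83.

83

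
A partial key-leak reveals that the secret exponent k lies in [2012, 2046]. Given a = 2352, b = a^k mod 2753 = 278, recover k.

2014

Compute 2352^2012 mod 2753 = 2465, then multiply by 2352 repeatedly:
  2352^2012=2465  2352^2013=2615  2352^2014=278
Found 278 at exponent 2014.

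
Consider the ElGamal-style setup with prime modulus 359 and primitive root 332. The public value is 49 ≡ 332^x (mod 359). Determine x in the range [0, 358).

324

Baby-step giant-step with m = ceil(sqrt(358)) = 19.
Baby table (332^j mod 359 for j=0..18):
  0:1  1:332  2:11  3:62  4:121  5:323  6:254  7:322
  8:281  9:311  10:219  11:190  12:255  13:295  14:292  15:14
  16:340  17:154  18:150
Giant step factor: 332^(-19) ≡ 327 (mod 359).
Scan 49·327^i mod 359 for i = 0, 1, …:
  i=0: 49   i=1: 227   i=2: 275   i=3: 175
  i=4: 144   i=5: 59   i=6: 266   i=7: 104
  i=8: 262   i=9: 232     …   i=16: 214
  i=17: 332
Match at i=17, j=1: x = 17·19 + 1 = 324.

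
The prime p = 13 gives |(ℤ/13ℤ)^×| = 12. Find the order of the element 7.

12

The order of 7 must divide p − 1 = 12 = 2^2 · 3.
Divisors: 1, 2, 3, 4, 6, 12.
Check each in increasing order: 7^1 ≡ 7;  7^2 ≡ 10;  7^3 ≡ 5;  7^4 ≡ 9;  7^6 ≡ 12;  7^12 ≡ 1.
Smallest exponent giving 1 is 12.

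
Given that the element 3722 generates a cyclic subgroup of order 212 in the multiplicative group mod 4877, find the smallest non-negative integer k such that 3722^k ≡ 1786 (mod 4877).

4

Successive powers of 3722 modulo 4877:
  3722^0=1  3722^1=3722  3722^2=2604  3722^3=1489  3722^4=1786
So 3722^4 ≡ 1786 (mod 4877), giving k = 4.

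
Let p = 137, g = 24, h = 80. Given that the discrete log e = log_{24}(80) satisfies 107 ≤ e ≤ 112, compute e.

109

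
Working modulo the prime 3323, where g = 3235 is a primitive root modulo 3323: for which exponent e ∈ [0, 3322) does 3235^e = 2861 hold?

Baby-step giant-step with m = ceil(sqrt(3322)) = 58.
Baby table (3235^j mod 3323 for j=0..57):
  0:1  1:3235  2:1098  3:3066  4:2678  5:269  6:2912  7:2938
  8:650  9:2614  10:2578  11:2423  12:2771  13:2054  14:2013  15:2298
  16:479  17:1047  18:908  19:3171  20:84  21:2577  22:2511  23:1673
  24:2311  25:2658  26:2029  27:890  28:1432  29:258  30:557  31:829
  32:154  33:3063  34:2942  35:298  36:360  37:1550  38:3166  39:524
  40:410  41:473  42:1575  43:966  44:1390  45:631  46:963  47:1654
  48:660  49:1734  50:266  51:3176  52:2967  53:1421  54:1226  55:1771
  56:333  57:603
Giant step factor: 3235^(-58) ≡ 671 (mod 3323).
Scan 2861·671^i mod 3323 for i = 0, 1, …:
  i=0: 2861   i=1: 2360   i=2: 1812   i=3: 2957
  i=4: 316   i=5: 2687   i=6: 1911   i=7: 2926
  i=8: 2776   i=9: 1816     …   i=29: 623
  i=30: 2658
Match at i=30, j=25: e = 30·58 + 25 = 1765.

1765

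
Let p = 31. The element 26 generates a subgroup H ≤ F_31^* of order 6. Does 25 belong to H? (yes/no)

yes

⟨26⟩ has order 6; its elements mod 31 are {1, 5, 6, 25, 26, 30}.
25 is in this set.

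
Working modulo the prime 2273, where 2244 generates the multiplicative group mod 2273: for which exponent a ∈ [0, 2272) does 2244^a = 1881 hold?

Baby-step giant-step with m = ceil(sqrt(2272)) = 48.
Baby table (2244^j mod 2273 for j=0..47):
  0:1  1:2244  2:841  3:614  4:378  5:403  6:1951  7:246
  8:1958  9:43  10:1026  11:2068  12:1399  13:343  14:1418  15:2065
  16:1486  17:93  18:1849  19:931  20:277  21:1059  22:1111  23:1876
  24:148  25:254  26:1726  27:2225  28:1392  29:546  30:77  31:40
  32:1113  33:1818  34:1830  35:1482  36:209  37:758  38:748  39:1038
  40:1720  41:126  42:892  43:1408  44:82  45:2168  46:772  47:342
Giant step factor: 2244^(-48) ≡ 1896 (mod 2273).
Scan 1881·1896^i mod 2273 for i = 0, 1, …:
  i=0: 1881   i=1: 39   i=2: 1208   i=3: 1457
  i=4: 777   i=5: 288   i=6: 528   i=7: 968
  i=8: 1017   i=9: 728     …   i=45: 1768
  i=46: 1726
Match at i=46, j=26: a = 46·48 + 26 = 2234.

2234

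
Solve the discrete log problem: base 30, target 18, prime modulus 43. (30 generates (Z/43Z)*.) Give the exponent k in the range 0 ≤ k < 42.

Baby-step giant-step with m = ceil(sqrt(42)) = 7.
Baby table (30^j mod 43 for j=0..6):
  0:1  1:30  2:40  3:39  4:9  5:12  6:16
Giant step factor: 30^(-7) ≡ 37 (mod 43).
Scan 18·37^i mod 43 for i = 0, 1, …:
  i=0: 18   i=1: 21   i=2: 3   i=3: 25
  i=4: 22   i=5: 40
Match at i=5, j=2: k = 5·7 + 2 = 37.

37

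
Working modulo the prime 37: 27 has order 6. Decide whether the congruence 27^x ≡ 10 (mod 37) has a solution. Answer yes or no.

yes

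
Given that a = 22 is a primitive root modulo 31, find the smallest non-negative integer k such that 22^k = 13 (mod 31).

Successive powers of 22 modulo 31:
  22^0=1  22^1=22  22^2=19  22^3=15  22^4=20  22^5=6
  22^6=8  22^7=21  22^8=28  22^9=27  22^10=5  22^11=17
  22^12=2  22^13=13
So 22^13 ≡ 13 (mod 31), giving k = 13.

13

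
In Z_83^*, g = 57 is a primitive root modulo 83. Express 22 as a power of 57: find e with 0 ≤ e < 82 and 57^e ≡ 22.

45

Baby-step giant-step with m = ceil(sqrt(82)) = 10.
Baby table (57^j mod 83 for j=0..9):
  0:1  1:57  2:12  3:20  4:61  5:74  6:68  7:58
  8:69  9:32
Giant step factor: 57^(-10) ≡ 41 (mod 83).
Scan 22·41^i mod 83 for i = 0, 1, …:
  i=0: 22   i=1: 72   i=2: 47   i=3: 18
  i=4: 74
Match at i=4, j=5: e = 4·10 + 5 = 45.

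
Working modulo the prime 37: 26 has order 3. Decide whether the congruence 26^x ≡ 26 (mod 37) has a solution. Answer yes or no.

yes

⟨26⟩ has order 3; its elements mod 37 are {1, 10, 26}.
26 is in this set.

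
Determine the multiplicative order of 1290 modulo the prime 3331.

The order of 1290 must divide p − 1 = 3330 = 2 · 3^2 · 5 · 37.
Divisors: 1, 2, 3, 5, 6, 9, 10, 15, 18, 30, 37, 45, 74, 90, 111, 185, 222, 333, 370, 555, 666, 1110, 1665, 3330.
Check each in increasing order: 1290^1 ≡ 1290;  1290^2 ≡ 1931;  1290^3 ≡ 2733;  1290^5 ≡ 1119;  1290^6 ≡ 1187;  1290^9 ≡ 3008;  1290^10 ≡ 3036;  1290^15 ≡ 2995;  1290^18 ≡ 1068;  1290^30 ≡ 2973;  1290^37 ≡ 2330;  1290^45 ≡ 372;  1290^74 ≡ 2701;  1290^90 ≡ 1813;  1290^111 ≡ 1071;  1290^185 ≡ 1463;  1290^222 ≡ 1177;  1290^333 ≡ 1449;  1290^370 ≡ 1867;  1290^555 ≡ 1.
Smallest exponent giving 1 is 555.

555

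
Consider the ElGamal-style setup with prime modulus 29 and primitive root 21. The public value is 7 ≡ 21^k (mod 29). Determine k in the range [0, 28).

4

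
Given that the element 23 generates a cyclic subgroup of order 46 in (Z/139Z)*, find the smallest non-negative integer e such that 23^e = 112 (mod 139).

2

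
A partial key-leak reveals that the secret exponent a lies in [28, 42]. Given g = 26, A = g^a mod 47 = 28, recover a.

42

Compute 26^28 mod 47 = 36, then multiply by 26 repeatedly:
  26^28=36  26^29=43  26^30=37  26^31=22  26^32=8
  26^33=20  26^34=3  26^35=31  26^36=7  26^37=41
  26^38=32  26^39=33  26^40=12  26^41=30  26^42=28
Found 28 at exponent 42.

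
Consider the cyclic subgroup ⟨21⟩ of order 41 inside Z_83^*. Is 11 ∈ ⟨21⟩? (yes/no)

yes

11 ∈ ⟨21⟩ iff 11^41 ≡ 1 (mod 83), since |⟨21⟩| = 41.
11^41 mod 83 = 1.
Since 1 = 1, 11 lies in the subgroup.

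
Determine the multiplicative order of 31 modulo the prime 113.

56

The order of 31 must divide p − 1 = 112 = 2^4 · 7.
Divisors: 1, 2, 4, 7, 8, 14, 16, 28, 56, 112.
Check each in increasing order: 31^1 ≡ 31;  31^2 ≡ 57;  31^4 ≡ 85;  31^7 ≡ 18;  31^8 ≡ 106;  31^14 ≡ 98;  31^16 ≡ 49;  31^28 ≡ 112;  31^56 ≡ 1.
Smallest exponent giving 1 is 56.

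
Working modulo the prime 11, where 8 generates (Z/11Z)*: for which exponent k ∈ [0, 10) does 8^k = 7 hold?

9

Successive powers of 8 modulo 11:
  8^0=1  8^1=8  8^2=9  8^3=6  8^4=4  8^5=10
  8^6=3  8^7=2  8^8=5  8^9=7
So 8^9 ≡ 7 (mod 11), giving k = 9.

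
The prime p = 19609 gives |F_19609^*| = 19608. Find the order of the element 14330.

6536

The order of 14330 must divide p − 1 = 19608 = 2^3 · 3 · 19 · 43.
Divisors: 1, 2, 3, 4, 6, 8, 12, 19, 24, 38, 43, 57, 76, 86, 114, 129, 152, 172, 228, 258, 344, 456, 516, 817, 1032, 1634, 2451, 3268, 4902, 6536, 9804, 19608.
Check each in increasing order: 14330^1 ≡ 14330;  14330^2 ≡ 3452;  14330^3 ≡ 13262;  14330^4 ≡ 13641;  14330^6 ≡ 7523;  14330^8 ≡ 7080;  14330^12 ≡ 3955;  14330^19 ≡ 18881;  14330^24 ≡ 13652;  14330^38 ≡ 541;  14330^43 ≡ 3107;  14330^57 ≡ 17941;  14330^76 ≡ 18155;  14330^86 ≡ 5821;  14330^114 ≡ 17355;  14330^129 ≡ 6349;  14330^152 ≡ 15953;  14330^172 ≡ 19298;  14330^228 ≡ 1785;  14330^258 ≡ 13306;  14330^344 ≡ 18285;  14330^456 ≡ 9567;  14330^516 ≡ 19584;  14330^817 ≡ 7622;  14330^1032 ≡ 625;  14330^1634 ≡ 13026;  14330^2451 ≡ 3805;  14330^3268 ≡ 19608;  14330^4902 ≡ 6583;  14330^6536 ≡ 1.
Smallest exponent giving 1 is 6536.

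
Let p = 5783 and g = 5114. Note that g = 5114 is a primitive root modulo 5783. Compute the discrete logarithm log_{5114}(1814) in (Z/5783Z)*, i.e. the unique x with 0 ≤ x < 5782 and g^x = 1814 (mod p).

3145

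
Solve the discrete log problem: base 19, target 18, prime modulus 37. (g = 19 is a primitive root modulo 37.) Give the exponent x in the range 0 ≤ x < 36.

19

Successive powers of 19 modulo 37:
  19^0=1  19^1=19  19^2=28  19^3=14  19^4=7  19^5=22
  19^6=11  19^7=24  19^8=12  19^9=6  19^10=3  19^11=20
  19^12=10  19^13=5  19^14=21  19^15=29  19^16=33  19^17=35
  19^18=36  19^19=18
So 19^19 ≡ 18 (mod 37), giving x = 19.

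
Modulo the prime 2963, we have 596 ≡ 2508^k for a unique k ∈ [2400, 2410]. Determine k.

Compute 2508^2400 mod 2963 = 2206, then multiply by 2508 repeatedly:
  2508^2400=2206  2508^2401=727  2508^2402=1071  2508^2403=1590  2508^2404=2485
  2508^2405=1191  2508^2406=324  2508^2407=730  2508^2408=2669  2508^2409=435
  2508^2410=596
Found 596 at exponent 2410.

2410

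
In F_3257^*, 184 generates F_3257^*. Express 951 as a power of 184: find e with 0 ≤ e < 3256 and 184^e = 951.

2055

Baby-step giant-step with m = ceil(sqrt(3256)) = 58.
Baby table (184^j mod 3257 for j=0..57):
  0:1  1:184  2:1286  3:2120  4:2497  5:211  6:2997  7:1015
  8:1111  9:2490  10:2180  11:509  12:2460  13:3174  14:1013  15:743
  16:3175  17:1197  18:2029  19:2038  20:437  21:2240  22:1778  23:1452
  24:94  25:1011  26:375  27:603  28:214  29:292  30:1616  31:957
  32:210  33:2813  34:2986  35:2248  36:3250  37:1969  38:769  39:1445
  40:2063  41:1780  42:1820  43:2666  44:1994  45:2112  46:1025  47:2951
  48:2322  49:581  50:2680  51:1313  52:574  53:1392  54:2082  55:2019
  56:198  57:605
Giant step factor: 184^(-58) ≡ 1483 (mod 3257).
Scan 951·1483^i mod 3257 for i = 0, 1, …:
  i=0: 951   i=1: 52   i=2: 2205   i=3: 3244
  i=4: 263   i=5: 2446   i=6: 2377   i=7: 1017
  i=8: 220   i=9: 560     …   i=34: 2142
  i=35: 1011
Match at i=35, j=25: e = 35·58 + 25 = 2055.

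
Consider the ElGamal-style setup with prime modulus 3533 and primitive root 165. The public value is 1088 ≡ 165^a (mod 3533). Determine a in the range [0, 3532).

675

Baby-step giant-step with m = ceil(sqrt(3532)) = 60.
Baby table (165^j mod 3533 for j=0..59):
  0:1  1:165  2:2494  3:1682  4:1956  5:1237  6:2724  7:769
  8:3230  9:3000  10:380  11:2639  12:876  13:3220  14:1350  15:171
  16:3484  17:2514  18:1449  19:2374  20:3080  21:2981  22:778  23:1182
  24:715  25:1386  26:2578  27:1410  28:3005  29:1205  30:977  31:2220
  32:2401  33:469  34:3192  35:263  36:999  37:2317  38:741  39:2143
  40:295  41:2746  42:866  43:1570  44:1141  45:1016  46:1589  47:743
  48:2473  49:1750  50:2577  51:1245  52:511  53:3056  54:2554  55:983
  56:3210  57:3233  58:3495  59:796
Giant step factor: 165^(-60) ≡ 976 (mod 3533).
Scan 1088·976^i mod 3533 for i = 0, 1, …:
  i=0: 1088   i=1: 1988   i=2: 671   i=3: 1291
  i=4: 2268   i=5: 1910   i=6: 2269   i=7: 2886
  i=8: 935   i=9: 1046   i=10: 3392   i=11: 171
Match at i=11, j=15: a = 11·60 + 15 = 675.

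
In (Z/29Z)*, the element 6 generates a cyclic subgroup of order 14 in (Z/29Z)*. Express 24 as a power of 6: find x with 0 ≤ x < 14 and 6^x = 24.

6

Successive powers of 6 modulo 29:
  6^0=1  6^1=6  6^2=7  6^3=13  6^4=20  6^5=4
  6^6=24
So 6^6 ≡ 24 (mod 29), giving x = 6.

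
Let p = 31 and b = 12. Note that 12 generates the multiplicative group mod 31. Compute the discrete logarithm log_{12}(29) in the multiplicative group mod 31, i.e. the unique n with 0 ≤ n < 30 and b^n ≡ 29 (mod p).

21

Successive powers of 12 modulo 31:
  12^0=1  12^1=12  12^2=20  12^3=23  12^4=28  12^5=26
  12^6=2  12^7=24  12^8=9  12^9=15  12^10=25  12^11=21
  12^12=4  12^13=17  12^14=18  12^15=30  12^16=19  12^17=11
  12^18=8  12^19=3  12^20=5  12^21=29
So 12^21 ≡ 29 (mod 31), giving n = 21.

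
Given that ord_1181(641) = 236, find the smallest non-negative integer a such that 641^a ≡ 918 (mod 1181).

Baby-step giant-step with m = ceil(sqrt(236)) = 16.
Baby table (641^j mod 1181 for j=0..15):
  0:1  1:641  2:1074  3:1092  4:820  5:75  6:835  7:242
  8:411  9:88  10:901  11:32  12:435  13:119  14:695  15:258
Giant step factor: 641^(-16) ≡ 777 (mod 1181).
Scan 918·777^i mod 1181 for i = 0, 1, …:
  i=0: 918   i=1: 1143   i=2: 1180   i=3: 404
  i=4: 943   i=5: 491   i=6: 44   i=7: 1120
  i=8: 1024   i=9: 835
Match at i=9, j=6: a = 9·16 + 6 = 150.

150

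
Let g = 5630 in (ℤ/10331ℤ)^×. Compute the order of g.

5165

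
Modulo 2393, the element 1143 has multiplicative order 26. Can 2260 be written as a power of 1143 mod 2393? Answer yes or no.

no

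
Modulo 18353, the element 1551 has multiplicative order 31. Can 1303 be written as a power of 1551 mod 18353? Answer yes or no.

yes

1303 ∈ ⟨1551⟩ iff 1303^31 ≡ 1 (mod 18353), since |⟨1551⟩| = 31.
1303^31 mod 18353 = 1.
Since 1 = 1, 1303 lies in the subgroup.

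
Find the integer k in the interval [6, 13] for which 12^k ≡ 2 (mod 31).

6

Compute 12^6 mod 31 = 2, then multiply by 12 repeatedly:
  12^6=2
Found 2 at exponent 6.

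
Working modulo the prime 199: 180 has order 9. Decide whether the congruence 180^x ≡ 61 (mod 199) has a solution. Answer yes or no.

no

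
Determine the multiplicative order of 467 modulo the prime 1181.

The order of 467 must divide p − 1 = 1180 = 2^2 · 5 · 59.
Divisors: 1, 2, 4, 5, 10, 20, 59, 118, 236, 295, 590, 1180.
Check each in increasing order: 467^1 ≡ 467;  467^2 ≡ 785;  467^4 ≡ 924;  467^5 ≡ 443;  467^10 ≡ 203;  467^20 ≡ 1055;  467^59 ≡ 787;  467^118 ≡ 525;  467^236 ≡ 452;  467^295 ≡ 243;  467^590 ≡ 1180;  467^1180 ≡ 1.
Smallest exponent giving 1 is 1180.

1180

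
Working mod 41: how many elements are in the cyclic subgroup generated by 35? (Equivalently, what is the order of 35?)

The order of 35 must divide p − 1 = 40 = 2^3 · 5.
Divisors: 1, 2, 4, 5, 8, 10, 20, 40.
Check each in increasing order: 35^1 ≡ 35;  35^2 ≡ 36;  35^4 ≡ 25;  35^5 ≡ 14;  35^8 ≡ 10;  35^10 ≡ 32;  35^20 ≡ 40;  35^40 ≡ 1.
Smallest exponent giving 1 is 40.

40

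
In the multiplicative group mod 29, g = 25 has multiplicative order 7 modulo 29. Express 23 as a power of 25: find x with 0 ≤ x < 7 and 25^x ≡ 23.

3

Successive powers of 25 modulo 29:
  25^0=1  25^1=25  25^2=16  25^3=23
So 25^3 ≡ 23 (mod 29), giving x = 3.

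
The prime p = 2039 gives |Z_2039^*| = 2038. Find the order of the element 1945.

The order of 1945 must divide p − 1 = 2038 = 2 · 1019.
Divisors: 1, 2, 1019, 2038.
Check each in increasing order: 1945^1 ≡ 1945;  1945^2 ≡ 680;  1945^1019 ≡ 1.
Smallest exponent giving 1 is 1019.

1019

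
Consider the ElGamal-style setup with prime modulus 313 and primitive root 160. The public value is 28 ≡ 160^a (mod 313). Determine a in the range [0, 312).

103

Baby-step giant-step with m = ceil(sqrt(312)) = 18.
Baby table (160^j mod 313 for j=0..17):
  0:1  1:160  2:247  3:82  4:287  5:222  6:151  7:59
  8:50  9:175  10:143  11:31  12:265  13:145  14:38  15:133
  16:309  17:299
Giant step factor: 160^(-18) ≡ 198 (mod 313).
Scan 28·198^i mod 313 for i = 0, 1, …:
  i=0: 28   i=1: 223   i=2: 21   i=3: 89
  i=4: 94   i=5: 145
Match at i=5, j=13: a = 5·18 + 13 = 103.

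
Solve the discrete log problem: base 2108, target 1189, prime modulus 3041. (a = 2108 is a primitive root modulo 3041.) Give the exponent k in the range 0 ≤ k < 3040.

2185

Baby-step giant-step with m = ceil(sqrt(3040)) = 56.
Baby table (2108^j mod 3041 for j=0..55):
  0:1  1:2108  2:763  3:2756  4:1338  5:1497  6:2159  7:1836
  8:2136  9:2008  10:2833  11:2481  12:2469  13:1501  14:1468  15:1847
  16:996  17:1278  18:2739  19:1994  20:690  21:922  22:377  23:1015
  24:1797  25:2031  26:2661  27:1784  28:1996  29:1865  30:2448  31:2848
  32:650  33:1750  34:267  35:251  36:3015  37:2971  38:1449  39:1328
  40:1704  41:611  42:1645  43:920  44:2243  45:2530  46:2367  47:2396
  48:2708  49:507  50:1365  51:634  52:1473  53:223  54:1770  55:2894
Giant step factor: 2108^(-56) ≡ 1441 (mod 3041).
Scan 1189·1441^i mod 3041 for i = 0, 1, …:
  i=0: 1189   i=1: 1266   i=2: 2747   i=3: 2086
  i=4: 1418   i=5: 2827   i=6: 1808   i=7: 2232
  i=8: 1975   i=9: 2640     …   i=38: 356
  i=39: 2108
Match at i=39, j=1: k = 39·56 + 1 = 2185.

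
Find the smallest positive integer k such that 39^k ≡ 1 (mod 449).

112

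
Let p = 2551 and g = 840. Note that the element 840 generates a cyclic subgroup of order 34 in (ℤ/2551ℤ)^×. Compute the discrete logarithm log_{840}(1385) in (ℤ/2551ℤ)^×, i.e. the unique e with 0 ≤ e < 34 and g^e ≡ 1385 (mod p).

Successive powers of 840 modulo 2551:
  840^0=1  840^1=840  840^2=1524  840^3=2109  840^4=1166  840^5=2407
  840^6=1488  840^7=2481  840^8=2424  840^9=462  840^10=328  840^11=12
  840^12=2427  840^13=431  840^14=2349  840^15=1237  840^16=823  840^17=2550
  840^18=1711  840^19=1027  840^20=442  840^21=1385
So 840^21 ≡ 1385 (mod 2551), giving e = 21.

21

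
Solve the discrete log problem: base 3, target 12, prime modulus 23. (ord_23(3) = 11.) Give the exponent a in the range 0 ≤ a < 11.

4

Successive powers of 3 modulo 23:
  3^0=1  3^1=3  3^2=9  3^3=4  3^4=12
So 3^4 ≡ 12 (mod 23), giving a = 4.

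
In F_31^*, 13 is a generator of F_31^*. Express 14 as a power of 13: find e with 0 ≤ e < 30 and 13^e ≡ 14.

2

Successive powers of 13 modulo 31:
  13^0=1  13^1=13  13^2=14
So 13^2 ≡ 14 (mod 31), giving e = 2.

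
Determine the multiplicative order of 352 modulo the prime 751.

150

The order of 352 must divide p − 1 = 750 = 2 · 3 · 5^3.
Divisors: 1, 2, 3, 5, 6, 10, 15, 25, 30, 50, 75, 125, 150, 250, 375, 750.
Check each in increasing order: 352^1 ≡ 352;  352^2 ≡ 740;  352^3 ≡ 634;  352^5 ≡ 536;  352^6 ≡ 171;  352^10 ≡ 414;  352^15 ≡ 359;  352^25 ≡ 679;  352^30 ≡ 460;  352^50 ≡ 678;  352^75 ≡ 750;  352^125 ≡ 73;  352^150 ≡ 1.
Smallest exponent giving 1 is 150.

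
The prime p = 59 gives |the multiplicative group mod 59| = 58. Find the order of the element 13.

The order of 13 must divide p − 1 = 58 = 2 · 29.
Divisors: 1, 2, 29, 58.
Check each in increasing order: 13^1 ≡ 13;  13^2 ≡ 51;  13^29 ≡ 58;  13^58 ≡ 1.
Smallest exponent giving 1 is 58.

58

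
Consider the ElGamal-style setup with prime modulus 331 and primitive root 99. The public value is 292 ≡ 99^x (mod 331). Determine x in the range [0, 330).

299

Baby-step giant-step with m = ceil(sqrt(330)) = 19.
Baby table (99^j mod 331 for j=0..18):
  0:1  1:99  2:202  3:138  4:91  5:72  6:177  7:311
  8:6  9:263  10:219  11:166  12:215  13:101  14:69  15:211
  16:36  17:254  18:321
Giant step factor: 99^(-19) ≡ 221 (mod 331).
Scan 292·221^i mod 331 for i = 0, 1, …:
  i=0: 292   i=1: 318   i=2: 106   i=3: 256
  i=4: 306   i=5: 102   i=6: 34   i=7: 232
  i=8: 298   i=9: 320     …   i=14: 207
  i=15: 69
Match at i=15, j=14: x = 15·19 + 14 = 299.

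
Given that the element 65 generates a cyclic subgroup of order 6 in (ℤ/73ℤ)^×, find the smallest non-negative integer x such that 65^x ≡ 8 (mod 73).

Successive powers of 65 modulo 73:
  65^0=1  65^1=65  65^2=64  65^3=72  65^4=8
So 65^4 ≡ 8 (mod 73), giving x = 4.

4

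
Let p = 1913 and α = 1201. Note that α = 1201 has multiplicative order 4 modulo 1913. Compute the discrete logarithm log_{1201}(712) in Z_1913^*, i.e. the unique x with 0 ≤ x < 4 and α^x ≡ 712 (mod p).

Successive powers of 1201 modulo 1913:
  1201^0=1  1201^1=1201  1201^2=1912  1201^3=712
So 1201^3 ≡ 712 (mod 1913), giving x = 3.

3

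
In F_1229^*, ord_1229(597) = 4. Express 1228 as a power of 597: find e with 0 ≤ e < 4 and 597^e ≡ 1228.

2

Successive powers of 597 modulo 1229:
  597^0=1  597^1=597  597^2=1228
So 597^2 ≡ 1228 (mod 1229), giving e = 2.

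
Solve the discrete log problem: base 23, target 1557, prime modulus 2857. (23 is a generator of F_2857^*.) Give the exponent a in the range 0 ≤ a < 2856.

Baby-step giant-step with m = ceil(sqrt(2856)) = 54.
Baby table (23^j mod 2857 for j=0..53):
  0:1  1:23  2:529  3:739  4:2712  5:2379  6:434  7:1411
  8:1026  9:742  10:2781  11:1109  12:2651  13:976  14:2449  15:2044
  16:1300  17:1330  18:2020  19:748  20:62  21:1426  22:1371  23:106
  24:2438  25:1791  26:1195  27:1772  28:758  29:292  30:1002  31:190
  32:1513  33:515  34:417  35:1020  36:604  37:2464  38:2389  39:664
  40:987  41:2702  42:2149  43:858  44:2592  45:2476  46:2665  47:1298
  48:1284  49:962  50:2127  51:352  52:2382  53:503
Giant step factor: 23^(-54) ≡ 1621 (mod 2857).
Scan 1557·1621^i mod 2857 for i = 0, 1, …:
  i=0: 1557   i=1: 1166   i=2: 1609   i=3: 2605
  i=4: 59   i=5: 1358   i=6: 1428   i=7: 618
  i=8: 1828   i=9: 479     …   i=25: 2031
  i=26: 987
Match at i=26, j=40: a = 26·54 + 40 = 1444.

1444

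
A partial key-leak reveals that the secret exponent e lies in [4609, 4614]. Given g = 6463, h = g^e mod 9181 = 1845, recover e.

4613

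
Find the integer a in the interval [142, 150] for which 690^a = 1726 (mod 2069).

Compute 690^142 mod 2069 = 1183, then multiply by 690 repeatedly:
  690^142=1183  690^143=1084  690^144=1051  690^145=1040  690^146=1726
Found 1726 at exponent 146.

146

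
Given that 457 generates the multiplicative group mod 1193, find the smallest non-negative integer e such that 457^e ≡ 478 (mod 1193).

291

Baby-step giant-step with m = ceil(sqrt(1192)) = 35.
Baby table (457^j mod 1193 for j=0..34):
  0:1  1:457  2:74  3:414  4:704  5:811  6:797  7:364
  8:521  9:690  10:378  11:954  12:533  13:209  14:73  15:1150
  16:630  17:397  18:93  19:746  20:917  21:326  22:1050  23:264
  24:155  25:448  26:733  27:941  28:557  29:440  30:656  31:349
  32:824  33:773  34:133
Giant step factor: 457^(-35) ≡ 558 (mod 1193).
Scan 478·558^i mod 1193 for i = 0, 1, …:
  i=0: 478   i=1: 685   i=2: 470   i=3: 993
  i=4: 542   i=5: 607   i=6: 1087   i=7: 502
  i=8: 954
Match at i=8, j=11: e = 8·35 + 11 = 291.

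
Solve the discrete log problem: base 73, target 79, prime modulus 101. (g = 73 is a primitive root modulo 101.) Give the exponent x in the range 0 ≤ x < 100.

24

Baby-step giant-step with m = ceil(sqrt(100)) = 10.
Baby table (73^j mod 101 for j=0..9):
  0:1  1:73  2:77  3:66  4:71  5:32  6:13  7:40
  8:92  9:50
Giant step factor: 73^(-10) ≡ 65 (mod 101).
Scan 79·65^i mod 101 for i = 0, 1, …:
  i=0: 79   i=1: 85   i=2: 71
Match at i=2, j=4: x = 2·10 + 4 = 24.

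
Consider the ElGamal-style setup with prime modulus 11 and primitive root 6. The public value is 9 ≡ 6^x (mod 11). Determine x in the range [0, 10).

Successive powers of 6 modulo 11:
  6^0=1  6^1=6  6^2=3  6^3=7  6^4=9
So 6^4 ≡ 9 (mod 11), giving x = 4.

4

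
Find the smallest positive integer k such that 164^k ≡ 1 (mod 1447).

482

The order of 164 must divide p − 1 = 1446 = 2 · 3 · 241.
Divisors: 1, 2, 3, 6, 241, 482, 723, 1446.
Check each in increasing order: 164^1 ≡ 164;  164^2 ≡ 850;  164^3 ≡ 488;  164^6 ≡ 836;  164^241 ≡ 1446;  164^482 ≡ 1.
Smallest exponent giving 1 is 482.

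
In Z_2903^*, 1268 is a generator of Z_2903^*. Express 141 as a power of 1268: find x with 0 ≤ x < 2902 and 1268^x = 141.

527

Baby-step giant-step with m = ceil(sqrt(2902)) = 54.
Baby table (1268^j mod 2903 for j=0..53):
  0:1  1:1268  2:2465  3:1992  4:246  5:1307  6:2566  7:2328
  8:2456  9:2192  10:1285  11:797  12:352  13:2177  14:2586  15:1561
  16:2405  17:1390  18:399  19:810  20:2321  21:2289  22:2355  23:1856
  24:1978  25:2815  26:1633  27:805  28:1787  29:1576  30:1104  31:626
  32:1249  33:1597  34:1605  35:137  36:2439  37:957  38:22  39:1769
  40:1976  41:279  42:2509  43:2627  44:1295  45:1865  46:1778  47:1776
  48:2143  49:116  50:1938  51:1446  52:1735  53:2409
Giant step factor: 1268^(-54) ≡ 2518 (mod 2903).
Scan 141·2518^i mod 2903 for i = 0, 1, …:
  i=0: 141   i=1: 872   i=2: 1028   i=3: 1931
  i=4: 2636   i=5: 1190   i=6: 524   i=7: 1470
  i=8: 135   i=9: 279
Match at i=9, j=41: x = 9·54 + 41 = 527.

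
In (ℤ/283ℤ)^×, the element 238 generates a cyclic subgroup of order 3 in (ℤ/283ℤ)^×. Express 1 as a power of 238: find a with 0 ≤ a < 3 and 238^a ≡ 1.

0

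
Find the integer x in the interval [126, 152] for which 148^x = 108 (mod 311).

152

Compute 148^126 mod 311 = 159, then multiply by 148 repeatedly:
  148^126=159  148^127=207  148^128=158  148^129=59  148^130=24
  148^131=131  148^132=106  148^133=138  148^134=209  148^135=143
  148^136=16  148^137=191  148^138=278  148^139=92  148^140=243
  148^141=199  148^142=218  148^143=231  148^144=289  148^145=165
  148^146=162  148^147=29  148^148=249  148^149=154  148^150=89
  148^151=110  148^152=108
Found 108 at exponent 152.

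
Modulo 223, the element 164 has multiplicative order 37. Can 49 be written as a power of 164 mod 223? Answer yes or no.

yes

49 ∈ ⟨164⟩ iff 49^37 ≡ 1 (mod 223), since |⟨164⟩| = 37.
49^37 mod 223 = 1.
Since 1 = 1, 49 lies in the subgroup.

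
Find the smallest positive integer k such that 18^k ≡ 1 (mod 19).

2

The order of 18 must divide p − 1 = 18 = 2 · 3^2.
Divisors: 1, 2, 3, 6, 9, 18.
Check each in increasing order: 18^1 ≡ 18;  18^2 ≡ 1.
Smallest exponent giving 1 is 2.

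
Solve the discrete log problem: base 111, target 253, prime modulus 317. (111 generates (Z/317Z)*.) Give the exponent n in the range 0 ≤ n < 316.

Baby-step giant-step with m = ceil(sqrt(316)) = 18.
Baby table (111^j mod 317 for j=0..17):
  0:1  1:111  2:275  3:93  4:179  5:215  6:90  7:163
  8:24  9:128  10:260  11:13  12:175  13:88  14:258  15:108
  16:259  17:219
Giant step factor: 111^(-18) ≡ 168 (mod 317).
Scan 253·168^i mod 317 for i = 0, 1, …:
  i=0: 253   i=1: 26   i=2: 247   i=3: 286
  i=4: 181   i=5: 293   i=6: 89   i=7: 53
  i=8: 28   i=9: 266     …   i=13: 169
  i=14: 179
Match at i=14, j=4: n = 14·18 + 4 = 256.

256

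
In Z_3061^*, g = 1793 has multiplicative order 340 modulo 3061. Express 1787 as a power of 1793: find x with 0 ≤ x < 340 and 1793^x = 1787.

Baby-step giant-step with m = ceil(sqrt(340)) = 19.
Baby table (1793^j mod 3061 for j=0..18):
  0:1  1:1793  2:799  3:59  4:1713  5:1226  6:420  7:54
  8:1931  9:292  10:125  11:672  12:1923  13:1253  14:2916  15:200
  16:463  17:628  18:2617
Giant step factor: 1793^(-19) ≡ 2177 (mod 3061).
Scan 1787·2177^i mod 3061 for i = 0, 1, …:
  i=0: 1787   i=1: 2829   i=2: 1
Match at i=2, j=0: x = 2·19 + 0 = 38.

38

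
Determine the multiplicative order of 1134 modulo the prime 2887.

The order of 1134 must divide p − 1 = 2886 = 2 · 3 · 13 · 37.
Divisors: 1, 2, 3, 6, 13, 26, 37, 39, 74, 78, 111, 222, 481, 962, 1443, 2886.
Check each in increasing order: 1134^1 ≡ 1134;  1134^2 ≡ 1241;  1134^3 ≡ 1325;  1134^6 ≡ 329;  1134^13 ≡ 1602;  1134^26 ≡ 2748;  1134^37 ≡ 9;  1134^39 ≡ 2508;  1134^74 ≡ 81;  1134^78 ≡ 2178;  1134^111 ≡ 729;  1134^222 ≡ 233;  1134^481 ≡ 698;  1134^962 ≡ 2188;  1134^1443 ≡ 1.
Smallest exponent giving 1 is 1443.

1443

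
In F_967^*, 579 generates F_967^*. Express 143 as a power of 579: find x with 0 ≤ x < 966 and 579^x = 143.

805

Baby-step giant-step with m = ceil(sqrt(966)) = 32.
Baby table (579^j mod 967 for j=0..31):
  0:1  1:579  2:659  3:563  4:98  5:656  6:760  7:55
  8:901  9:466  10:21  11:555  12:301  13:219  14:124  15:238
  16:488  17:188  18:548  19:116  20:441  21:51  22:519  23:731
  24:670  25:163  26:578  27:80  28:871  29:502  30:558  31:104
Giant step factor: 579^(-32) ≡ 203 (mod 967).
Scan 143·203^i mod 967 for i = 0, 1, …:
  i=0: 143   i=1: 19   i=2: 956   i=3: 668
  i=4: 224   i=5: 23   i=6: 801   i=7: 147
  i=8: 831   i=9: 435     …   i=24: 713
  i=25: 656
Match at i=25, j=5: x = 25·32 + 5 = 805.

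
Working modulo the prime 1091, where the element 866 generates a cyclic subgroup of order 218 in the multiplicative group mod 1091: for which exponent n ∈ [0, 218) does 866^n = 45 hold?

Baby-step giant-step with m = ceil(sqrt(218)) = 15.
Baby table (866^j mod 1091 for j=0..14):
  0:1  1:866  2:439  3:506  4:705  5:661  6:742  7:1064
  8:620  9:148  10:521  11:603  12:700  13:695  14:729
Giant step factor: 866^(-15) ≡ 32 (mod 1091).
Scan 45·32^i mod 1091 for i = 0, 1, …:
  i=0: 45   i=1: 349   i=2: 258   i=3: 619
  i=4: 170   i=5: 1076   i=6: 611   i=7: 1005
  i=8: 521
Match at i=8, j=10: n = 8·15 + 10 = 130.

130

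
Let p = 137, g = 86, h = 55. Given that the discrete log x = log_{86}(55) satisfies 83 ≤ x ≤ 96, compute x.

87

Compute 86^83 mod 137 = 48, then multiply by 86 repeatedly:
  86^83=48  86^84=18  86^85=41  86^86=101  86^87=55
Found 55 at exponent 87.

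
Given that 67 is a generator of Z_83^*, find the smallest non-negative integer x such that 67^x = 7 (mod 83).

2

Successive powers of 67 modulo 83:
  67^0=1  67^1=67  67^2=7
So 67^2 ≡ 7 (mod 83), giving x = 2.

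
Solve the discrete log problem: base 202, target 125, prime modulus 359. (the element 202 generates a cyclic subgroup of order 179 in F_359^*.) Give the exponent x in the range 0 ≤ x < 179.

Baby-step giant-step with m = ceil(sqrt(179)) = 14.
Baby table (202^j mod 359 for j=0..13):
  0:1  1:202  2:237  3:127  4:165  5:302  6:333  7:133
  8:300  9:288  10:18  11:46  12:317  13:132
Giant step factor: 202^(-14) ≡ 11 (mod 359).
Scan 125·11^i mod 359 for i = 0, 1, …:
  i=0: 125   i=1: 298   i=2: 47   i=3: 158
  i=4: 302
Match at i=4, j=5: x = 4·14 + 5 = 61.

61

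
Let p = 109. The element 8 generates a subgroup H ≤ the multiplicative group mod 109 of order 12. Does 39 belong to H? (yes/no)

⟨8⟩ has order 12; its elements mod 109 are {1, 8, 33, 41, 45, 46, 63, 64, 68, 76, 101, 108}.
39 is not in this set.

no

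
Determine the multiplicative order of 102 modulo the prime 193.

192

The order of 102 must divide p − 1 = 192 = 2^6 · 3.
Divisors: 1, 2, 3, 4, 6, 8, 12, 16, 24, 32, 48, 64, 96, 192.
Check each in increasing order: 102^1 ≡ 102;  102^2 ≡ 175;  102^3 ≡ 94;  102^4 ≡ 131;  102^6 ≡ 151;  102^8 ≡ 177;  102^12 ≡ 27;  102^16 ≡ 63;  102^24 ≡ 150;  102^32 ≡ 109;  102^48 ≡ 112;  102^64 ≡ 108;  102^96 ≡ 192;  102^192 ≡ 1.
Smallest exponent giving 1 is 192.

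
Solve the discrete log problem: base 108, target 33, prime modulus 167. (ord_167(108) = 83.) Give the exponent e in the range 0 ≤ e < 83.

76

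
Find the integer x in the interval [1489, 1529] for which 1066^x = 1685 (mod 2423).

1505

Compute 1066^1489 mod 2423 = 516, then multiply by 1066 repeatedly:
  1066^1489=516  1066^1490=35  1066^1491=965  1066^1492=1338  1066^1493=1584
  1066^1494=2136  1066^1495=1779  1066^1496=1628  1066^1497=580  1066^1498=415
  1066^1499=1404  1066^1500=1673  1066^1501=90  1066^1502=1443  1066^1503=2056
  1066^1504=1304  1066^1505=1685
Found 1685 at exponent 1505.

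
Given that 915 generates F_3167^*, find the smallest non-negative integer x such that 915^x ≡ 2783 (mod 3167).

2625

Baby-step giant-step with m = ceil(sqrt(3166)) = 57.
Baby table (915^j mod 3167 for j=0..56):
  0:1  1:915  2:1137  3:1579  4:633  5:2801  6:812  7:1902
  8:1647  9:2680  10:942  11:506  12:608  13:2095  14:890  15:431
  16:1657  17:2329  18:2811  19:461  20:604  21:1602  22:2676  23:449
  24:2292  25:626  26:2730  27:2354  28:350  29:383  30:2075  31:1592
  32:3027  33:1747  34:2337  35:630  36:56  37:568  38:332  39:2915
  40:611  41:1673  42:1134  43:2001  44:389  45:1231  46:2080  47:3000
  48:2378  49:141  50:2335  51:1967  52:949  53:577  54:2233  55:480
  56:2154
Giant step factor: 915^(-57) ≡ 1825 (mod 3167).
Scan 2783·1825^i mod 3167 for i = 0, 1, …:
  i=0: 2783   i=1: 2274   i=2: 1280   i=3: 1921
  i=4: 3123   i=5: 2042   i=6: 2258   i=7: 583
  i=8: 3030   i=9: 168     …   i=45: 1672
  i=46: 1579
Match at i=46, j=3: x = 46·57 + 3 = 2625.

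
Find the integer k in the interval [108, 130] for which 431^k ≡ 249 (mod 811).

124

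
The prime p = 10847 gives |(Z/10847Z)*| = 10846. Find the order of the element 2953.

The order of 2953 must divide p − 1 = 10846 = 2 · 11 · 17 · 29.
Divisors: 1, 2, 11, 17, 22, 29, 34, 58, 187, 319, 374, 493, 638, 986, 5423, 10846.
Check each in increasing order: 2953^1 ≡ 2953;  2953^2 ≡ 10068;  2953^11 ≡ 8931;  2953^17 ≡ 5257;  2953^22 ≡ 4770;  2953^29 ≡ 8086;  2953^34 ≡ 8740;  2953^58 ≡ 8527;  2953^187 ≡ 6946;  2953^319 ≡ 463;  2953^374 ≡ 10307;  2953^493 ≡ 2639;  2953^638 ≡ 8276;  2953^986 ≡ 547;  2953^5423 ≡ 1.
Smallest exponent giving 1 is 5423.

5423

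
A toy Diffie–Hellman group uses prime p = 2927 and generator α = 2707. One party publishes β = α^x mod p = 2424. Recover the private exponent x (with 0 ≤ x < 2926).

1733

Baby-step giant-step with m = ceil(sqrt(2926)) = 55.
Baby table (2707^j mod 2927 for j=0..54):
  0:1  1:2707  2:1568  3:426  4:2871  5:612  6:2  7:2487
  8:209  9:852  10:2815  11:1224  12:4  13:2047  14:418  15:1704
  16:2703  17:2448  18:8  19:1167  20:836  21:481  22:2479  23:1969
  24:16  25:2334  26:1672  27:962  28:2031  29:1011  30:32  31:1741
  32:417  33:1924  34:1135  35:2022  36:64  37:555  38:834  39:921
  40:2270  41:1117  42:128  43:1110  44:1668  45:1842  46:1613  47:2234
  48:256  49:2220  50:409  51:757  52:299  53:1541  54:512
Giant step factor: 2707^(-55) ≡ 1567 (mod 2927).
Scan 2424·1567^i mod 2927 for i = 0, 1, …:
  i=0: 2424   i=1: 2089   i=2: 1077   i=3: 1707
  i=4: 2518   i=5: 110   i=6: 2604   i=7: 230
  i=8: 389   i=9: 747     …   i=30: 2480
  i=31: 2031
Match at i=31, j=28: x = 31·55 + 28 = 1733.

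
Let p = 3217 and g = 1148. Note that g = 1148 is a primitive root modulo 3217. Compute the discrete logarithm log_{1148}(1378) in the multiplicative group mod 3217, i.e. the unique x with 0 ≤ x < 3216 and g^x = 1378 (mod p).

2407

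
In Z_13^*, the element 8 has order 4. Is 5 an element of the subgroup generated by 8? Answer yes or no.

yes

⟨8⟩ has order 4; its elements mod 13 are {1, 5, 8, 12}.
5 is in this set.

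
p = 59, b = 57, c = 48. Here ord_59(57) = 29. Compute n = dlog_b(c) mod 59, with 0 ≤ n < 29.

25

Successive powers of 57 modulo 59:
  57^0=1  57^1=57  57^2=4  57^3=51  57^4=16  57^5=27
  57^6=5  57^7=49  57^8=20  57^9=19  57^10=21  57^11=17
  57^12=25  57^13=9  57^14=41  57^15=36  57^16=46  57^17=26
  57^18=7  57^19=45  57^20=28  57^21=3  57^22=53  57^23=12
  57^24=35  57^25=48
So 57^25 ≡ 48 (mod 59), giving n = 25.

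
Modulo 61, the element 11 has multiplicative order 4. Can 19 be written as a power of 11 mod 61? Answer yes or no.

no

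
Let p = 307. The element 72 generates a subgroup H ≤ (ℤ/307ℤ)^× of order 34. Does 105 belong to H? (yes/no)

yes

105 ∈ ⟨72⟩ iff 105^34 ≡ 1 (mod 307), since |⟨72⟩| = 34.
105^34 mod 307 = 1.
Since 1 = 1, 105 lies in the subgroup.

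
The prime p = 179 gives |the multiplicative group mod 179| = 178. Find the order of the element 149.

The order of 149 must divide p − 1 = 178 = 2 · 89.
Divisors: 1, 2, 89, 178.
Check each in increasing order: 149^1 ≡ 149;  149^2 ≡ 5;  149^89 ≡ 1.
Smallest exponent giving 1 is 89.

89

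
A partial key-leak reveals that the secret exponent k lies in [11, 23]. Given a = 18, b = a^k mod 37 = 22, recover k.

23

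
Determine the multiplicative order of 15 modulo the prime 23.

22

The order of 15 must divide p − 1 = 22 = 2 · 11.
Divisors: 1, 2, 11, 22.
Check each in increasing order: 15^1 ≡ 15;  15^2 ≡ 18;  15^11 ≡ 22;  15^22 ≡ 1.
Smallest exponent giving 1 is 22.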